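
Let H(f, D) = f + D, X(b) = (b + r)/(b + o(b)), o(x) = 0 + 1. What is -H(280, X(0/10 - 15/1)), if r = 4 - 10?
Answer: -563/2 ≈ -281.50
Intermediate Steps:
o(x) = 1
r = -6
X(b) = (-6 + b)/(1 + b) (X(b) = (b - 6)/(b + 1) = (-6 + b)/(1 + b))
H(f, D) = D + f
-H(280, X(0/10 - 15/1)) = -((-6 + (0/10 - 15/1))/(1 + (0/10 - 15/1)) + 280) = -((-6 + (0*(1/10) - 15*1))/(1 + (0*(1/10) - 15*1)) + 280) = -((-6 + (0 - 15))/(1 + (0 - 15)) + 280) = -((-6 - 15)/(1 - 15) + 280) = -(-21/(-14) + 280) = -(-1/14*(-21) + 280) = -(3/2 + 280) = -1*563/2 = -563/2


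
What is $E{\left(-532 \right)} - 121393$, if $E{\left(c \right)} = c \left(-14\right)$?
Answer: $-113945$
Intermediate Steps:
$E{\left(c \right)} = - 14 c$
$E{\left(-532 \right)} - 121393 = \left(-14\right) \left(-532\right) - 121393 = 7448 - 121393 = -113945$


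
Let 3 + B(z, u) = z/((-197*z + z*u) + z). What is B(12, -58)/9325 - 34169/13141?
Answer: -80941011533/31125115550 ≈ -2.6005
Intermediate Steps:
B(z, u) = -3 + z/(-196*z + u*z) (B(z, u) = -3 + z/((-197*z + z*u) + z) = -3 + z/((-197*z + u*z) + z) = -3 + z/(-196*z + u*z))
B(12, -58)/9325 - 34169/13141 = ((589 - 3*(-58))/(-196 - 58))/9325 - 34169/13141 = ((589 + 174)/(-254))*(1/9325) - 34169*1/13141 = -1/254*763*(1/9325) - 34169/13141 = -763/254*1/9325 - 34169/13141 = -763/2368550 - 34169/13141 = -80941011533/31125115550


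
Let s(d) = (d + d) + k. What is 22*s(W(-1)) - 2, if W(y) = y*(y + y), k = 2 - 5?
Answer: 20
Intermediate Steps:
k = -3
W(y) = 2*y**2 (W(y) = y*(2*y) = 2*y**2)
s(d) = -3 + 2*d (s(d) = (d + d) - 3 = 2*d - 3 = -3 + 2*d)
22*s(W(-1)) - 2 = 22*(-3 + 2*(2*(-1)**2)) - 2 = 22*(-3 + 2*(2*1)) - 2 = 22*(-3 + 2*2) - 2 = 22*(-3 + 4) - 2 = 22*1 - 2 = 22 - 2 = 20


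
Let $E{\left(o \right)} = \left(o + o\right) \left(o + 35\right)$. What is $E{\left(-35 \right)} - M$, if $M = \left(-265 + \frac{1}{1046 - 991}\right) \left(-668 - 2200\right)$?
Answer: $- \frac{41798232}{55} \approx -7.5997 \cdot 10^{5}$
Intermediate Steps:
$E{\left(o \right)} = 2 o \left(35 + o\right)$
$M = \frac{41798232}{55}$ ($M = \left(-265 + \frac{1}{55}\right) \left(-2868\right) = \left(- \frac{14574}{55}\right) \left(-2868\right) = \frac{41798232}{55} \approx 7.5997 \cdot 10^{5}$)
$E{\left(-35 \right)} - M = 2 \left(-35\right) \left(35 - 35\right) - \frac{41798232}{55} = 2 \left(-35\right) 0 - \frac{41798232}{55} = 0 - \frac{41798232}{55} = - \frac{41798232}{55}$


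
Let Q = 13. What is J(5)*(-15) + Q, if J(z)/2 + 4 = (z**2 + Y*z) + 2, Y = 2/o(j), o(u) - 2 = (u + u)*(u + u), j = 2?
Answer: -2081/3 ≈ -693.67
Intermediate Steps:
o(u) = 2 + 4*u**2 (o(u) = 2 + (u + u)*(u + u) = 2 + (2*u)*(2*u) = 2 + 4*u**2)
Y = 1/9 (Y = 2/(2 + 4*2**2) = 2/(2 + 4*4) = 2/(2 + 16) = 2/18 = 2*(1/18) = 1/9 ≈ 0.11111)
J(z) = -4 + 2*z**2 + 2*z/9 (J(z) = -8 + 2*((z**2 + z/9) + 2) = -8 + 2*(2 + z**2 + z/9) = -8 + (4 + 2*z**2 + 2*z/9) = -4 + 2*z**2 + 2*z/9)
J(5)*(-15) + Q = (-4 + 2*5**2 + (2/9)*5)*(-15) + 13 = (-4 + 2*25 + 10/9)*(-15) + 13 = (-4 + 50 + 10/9)*(-15) + 13 = (424/9)*(-15) + 13 = -2120/3 + 13 = -2081/3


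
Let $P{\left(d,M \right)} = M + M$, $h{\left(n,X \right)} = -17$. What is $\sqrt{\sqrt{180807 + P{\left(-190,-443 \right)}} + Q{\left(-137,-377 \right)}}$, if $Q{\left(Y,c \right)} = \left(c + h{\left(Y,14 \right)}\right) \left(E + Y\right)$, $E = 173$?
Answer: $\sqrt{-14184 + \sqrt{179921}} \approx 117.3 i$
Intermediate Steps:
$P{\left(d,M \right)} = 2 M$
$Q{\left(Y,c \right)} = \left(-17 + c\right) \left(173 + Y\right)$ ($Q{\left(Y,c \right)} = \left(c - 17\right) \left(173 + Y\right) = \left(-17 + c\right) \left(173 + Y\right)$)
$\sqrt{\sqrt{180807 + P{\left(-190,-443 \right)}} + Q{\left(-137,-377 \right)}} = \sqrt{\sqrt{180807 + 2 \left(-443\right)} - 14184} = \sqrt{\sqrt{180807 - 886} + \left(-2941 + 2329 - 65221 + 51649\right)} = \sqrt{\sqrt{179921} - 14184} = \sqrt{-14184 + \sqrt{179921}}$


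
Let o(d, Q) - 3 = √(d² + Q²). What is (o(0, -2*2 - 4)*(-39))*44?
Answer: -18876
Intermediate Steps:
o(d, Q) = 3 + √(Q² + d²) (o(d, Q) = 3 + √(d² + Q²) = 3 + √(Q² + d²))
(o(0, -2*2 - 4)*(-39))*44 = ((3 + √((-2*2 - 4)² + 0²))*(-39))*44 = ((3 + √((-4 - 4)² + 0))*(-39))*44 = ((3 + √((-8)² + 0))*(-39))*44 = ((3 + √(64 + 0))*(-39))*44 = ((3 + √64)*(-39))*44 = ((3 + 8)*(-39))*44 = (11*(-39))*44 = -429*44 = -18876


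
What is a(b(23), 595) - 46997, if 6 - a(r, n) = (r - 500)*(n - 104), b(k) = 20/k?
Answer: 4555887/23 ≈ 1.9808e+5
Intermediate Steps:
a(r, n) = 6 - (-500 + r)*(-104 + n) (a(r, n) = 6 - (r - 500)*(n - 104) = 6 - (-500 + r)*(-104 + n))
a(b(23), 595) - 46997 = (-51994 + 104*(20/23) + 500*595 - 1*595*20/23) - 46997 = (-51994 + 104*(20*(1/23)) + 297500 - 1*595*20*(1/23)) - 46997 = (-51994 + 104*(20/23) + 297500 - 1*595*20/23) - 46997 = (-51994 + 2080/23 + 297500 - 11900/23) - 46997 = 5636818/23 - 46997 = 4555887/23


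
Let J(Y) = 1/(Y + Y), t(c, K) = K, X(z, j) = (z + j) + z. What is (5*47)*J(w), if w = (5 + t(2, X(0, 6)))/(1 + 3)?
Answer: 470/11 ≈ 42.727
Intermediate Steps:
X(z, j) = j + 2*z (X(z, j) = (j + z) + z = j + 2*z)
w = 11/4 (w = (5 + (6 + 2*0))/(1 + 3) = (5 + (6 + 0))/4 = (5 + 6)*(¼) = 11*(¼) = 11/4 ≈ 2.7500)
J(Y) = 1/(2*Y)
(5*47)*J(w) = (5*47)*(1/(2*(11/4))) = 235*((½)*(4/11)) = 235*(2/11) = 470/11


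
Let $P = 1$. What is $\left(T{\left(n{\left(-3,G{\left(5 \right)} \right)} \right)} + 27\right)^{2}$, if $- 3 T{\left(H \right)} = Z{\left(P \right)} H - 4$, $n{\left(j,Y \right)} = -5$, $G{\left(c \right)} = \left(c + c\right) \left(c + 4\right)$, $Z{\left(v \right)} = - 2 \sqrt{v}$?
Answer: $625$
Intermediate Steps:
$G{\left(c \right)} = 2 c \left(4 + c\right)$
$T{\left(H \right)} = \frac{4}{3} + \frac{2 H}{3}$ ($T{\left(H \right)} = - \frac{- 2 \sqrt{1} H - 4}{3} = - \frac{\left(-2\right) 1 H - 4}{3} = - \frac{- 2 H - 4}{3} = - \frac{-4 - 2 H}{3} = \frac{4}{3} + \frac{2 H}{3}$)
$\left(T{\left(n{\left(-3,G{\left(5 \right)} \right)} \right)} + 27\right)^{2} = \left(\left(\frac{4}{3} + \frac{2}{3} \left(-5\right)\right) + 27\right)^{2} = \left(\left(\frac{4}{3} - \frac{10}{3}\right) + 27\right)^{2} = \left(-2 + 27\right)^{2} = 25^{2} = 625$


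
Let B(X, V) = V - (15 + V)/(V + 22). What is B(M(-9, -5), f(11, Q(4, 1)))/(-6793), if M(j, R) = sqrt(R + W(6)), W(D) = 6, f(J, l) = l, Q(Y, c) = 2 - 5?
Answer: 69/129067 ≈ 0.00053461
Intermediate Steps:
Q(Y, c) = -3
M(j, R) = sqrt(6 + R) (M(j, R) = sqrt(R + 6) = sqrt(6 + R))
B(X, V) = V - (15 + V)/(22 + V)
B(M(-9, -5), f(11, Q(4, 1)))/(-6793) = ((-15 + (-3)**2 + 21*(-3))/(22 - 3))/(-6793) = ((-15 + 9 - 63)/19)*(-1/6793) = ((1/19)*(-69))*(-1/6793) = -69/19*(-1/6793) = 69/129067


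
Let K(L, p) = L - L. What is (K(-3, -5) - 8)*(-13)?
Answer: 104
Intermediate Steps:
K(L, p) = 0
(K(-3, -5) - 8)*(-13) = (0 - 8)*(-13) = -8*(-13) = 104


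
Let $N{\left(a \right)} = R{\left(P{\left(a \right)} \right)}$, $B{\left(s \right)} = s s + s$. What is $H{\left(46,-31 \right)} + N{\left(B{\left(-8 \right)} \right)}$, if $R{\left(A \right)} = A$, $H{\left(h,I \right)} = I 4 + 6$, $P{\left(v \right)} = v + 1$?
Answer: $-61$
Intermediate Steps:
$P{\left(v \right)} = 1 + v$
$H{\left(h,I \right)} = 6 + 4 I$ ($H{\left(h,I \right)} = 4 I + 6 = 6 + 4 I$)
$B{\left(s \right)} = s + s^{2}$ ($B{\left(s \right)} = s^{2} + s = s + s^{2}$)
$N{\left(a \right)} = 1 + a$
$H{\left(46,-31 \right)} + N{\left(B{\left(-8 \right)} \right)} = \left(6 + 4 \left(-31\right)\right) - \left(-1 + 8 \left(1 - 8\right)\right) = \left(6 - 124\right) + \left(1 - -56\right) = -118 + \left(1 + 56\right) = -118 + 57 = -61$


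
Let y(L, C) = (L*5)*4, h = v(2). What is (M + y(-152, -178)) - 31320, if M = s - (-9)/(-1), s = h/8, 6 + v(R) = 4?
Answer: -137477/4 ≈ -34369.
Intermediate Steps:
v(R) = -2 (v(R) = -6 + 4 = -2)
h = -2
y(L, C) = 20*L (y(L, C) = (5*L)*4 = 20*L)
s = -¼ (s = -2/8 = -2*⅛ = -¼ ≈ -0.25000)
M = -37/4 (M = -¼ - (-9)/(-1) = -¼ - (-9)*(-1) = -¼ - 9*1 = -¼ - 9 = -37/4 ≈ -9.2500)
(M + y(-152, -178)) - 31320 = (-37/4 + 20*(-152)) - 31320 = (-37/4 - 3040) - 31320 = -12197/4 - 31320 = -137477/4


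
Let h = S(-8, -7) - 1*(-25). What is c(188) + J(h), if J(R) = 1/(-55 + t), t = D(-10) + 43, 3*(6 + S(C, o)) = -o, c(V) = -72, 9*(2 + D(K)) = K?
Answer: -9801/136 ≈ -72.066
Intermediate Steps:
D(K) = -2 + K/9
S(C, o) = -6 - o/3 (S(C, o) = -6 + (-o)/3 = -6 - o/3)
t = 359/9 (t = (-2 + (⅑)*(-10)) + 43 = (-2 - 10/9) + 43 = -28/9 + 43 = 359/9 ≈ 39.889)
h = 64/3 (h = (-6 - ⅓*(-7)) - 1*(-25) = (-6 + 7/3) + 25 = -11/3 + 25 = 64/3 ≈ 21.333)
J(R) = -9/136 (J(R) = 1/(-55 + 359/9) = 1/(-136/9) = -9/136)
c(188) + J(h) = -72 - 9/136 = -9801/136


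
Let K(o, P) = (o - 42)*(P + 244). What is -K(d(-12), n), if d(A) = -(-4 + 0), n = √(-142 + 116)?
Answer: 9272 + 38*I*√26 ≈ 9272.0 + 193.76*I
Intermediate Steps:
n = I*√26 (n = √(-26) = I*√26 ≈ 5.099*I)
d(A) = 4 (d(A) = -1*(-4) = 4)
K(o, P) = (-42 + o)*(244 + P)
-K(d(-12), n) = -(-10248 - 42*I*√26 + 244*4 + (I*√26)*4) = -(-10248 - 42*I*√26 + 976 + 4*I*√26) = -(-9272 - 38*I*√26) = 9272 + 38*I*√26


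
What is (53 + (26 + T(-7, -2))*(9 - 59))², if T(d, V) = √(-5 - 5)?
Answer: 1530009 + 124700*I*√10 ≈ 1.53e+6 + 3.9434e+5*I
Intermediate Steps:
T(d, V) = I*√10 (T(d, V) = √(-10) = I*√10)
(53 + (26 + T(-7, -2))*(9 - 59))² = (53 + (26 + I*√10)*(9 - 59))² = (53 + (26 + I*√10)*(-50))² = (53 + (-1300 - 50*I*√10))² = (-1247 - 50*I*√10)²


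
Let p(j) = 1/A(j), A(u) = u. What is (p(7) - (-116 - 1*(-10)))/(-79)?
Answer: -743/553 ≈ -1.3436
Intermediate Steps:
p(j) = 1/j
(p(7) - (-116 - 1*(-10)))/(-79) = (1/7 - (-116 - 1*(-10)))/(-79) = -(⅐ - (-116 + 10))/79 = -(⅐ - 1*(-106))/79 = -(⅐ + 106)/79 = -1/79*743/7 = -743/553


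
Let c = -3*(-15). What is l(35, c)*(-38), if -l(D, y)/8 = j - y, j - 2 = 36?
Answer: -2128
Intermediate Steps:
j = 38 (j = 2 + 36 = 38)
c = 45
l(D, y) = -304 + 8*y (l(D, y) = -8*(38 - y) = -304 + 8*y)
l(35, c)*(-38) = (-304 + 8*45)*(-38) = (-304 + 360)*(-38) = 56*(-38) = -2128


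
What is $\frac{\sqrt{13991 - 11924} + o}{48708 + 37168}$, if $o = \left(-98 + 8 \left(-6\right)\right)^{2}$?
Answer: $\frac{5329}{21469} + \frac{\sqrt{2067}}{85876} \approx 0.24875$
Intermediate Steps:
$o = 21316$ ($o = \left(-98 - 48\right)^{2} = \left(-146\right)^{2} = 21316$)
$\frac{\sqrt{13991 - 11924} + o}{48708 + 37168} = \frac{\sqrt{13991 - 11924} + 21316}{48708 + 37168} = \frac{\sqrt{2067} + 21316}{85876} = \left(21316 + \sqrt{2067}\right) \frac{1}{85876} = \frac{5329}{21469} + \frac{\sqrt{2067}}{85876}$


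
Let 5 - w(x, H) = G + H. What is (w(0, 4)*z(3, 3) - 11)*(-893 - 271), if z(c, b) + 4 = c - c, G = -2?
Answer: 26772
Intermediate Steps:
z(c, b) = -4 (z(c, b) = -4 + (c - c) = -4 + 0 = -4)
w(x, H) = 7 - H (w(x, H) = 5 - (-2 + H) = 5 + (2 - H) = 7 - H)
(w(0, 4)*z(3, 3) - 11)*(-893 - 271) = ((7 - 1*4)*(-4) - 11)*(-893 - 271) = ((7 - 4)*(-4) - 11)*(-1164) = (3*(-4) - 11)*(-1164) = (-12 - 11)*(-1164) = -23*(-1164) = 26772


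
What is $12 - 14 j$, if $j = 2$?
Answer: $-16$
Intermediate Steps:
$12 - 14 j = 12 - 28 = -16$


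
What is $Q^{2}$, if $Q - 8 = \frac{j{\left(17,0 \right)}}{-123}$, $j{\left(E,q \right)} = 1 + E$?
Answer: $\frac{103684}{1681} \approx 61.68$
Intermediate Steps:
$Q = \frac{322}{41}$ ($Q = 8 + \frac{1 + 17}{-123} = 8 + 18 \left(- \frac{1}{123}\right) = 8 - \frac{6}{41} = \frac{322}{41} \approx 7.8537$)
$Q^{2} = \left(\frac{322}{41}\right)^{2} = \frac{103684}{1681}$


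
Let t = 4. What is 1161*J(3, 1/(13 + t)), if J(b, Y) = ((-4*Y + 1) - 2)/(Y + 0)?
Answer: -24381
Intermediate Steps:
J(b, Y) = (-1 - 4*Y)/Y (J(b, Y) = ((1 - 4*Y) - 2)/Y = (-1 - 4*Y)/Y)
1161*J(3, 1/(13 + t)) = 1161*(-4 - 1/(1/(13 + 4))) = 1161*(-4 - 1/(1/17)) = 1161*(-4 - 1/1/17) = 1161*(-4 - 1*17) = 1161*(-4 - 17) = 1161*(-21) = -24381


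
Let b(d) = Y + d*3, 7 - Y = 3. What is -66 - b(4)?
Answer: -82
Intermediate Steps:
Y = 4 (Y = 7 - 1*3 = 7 - 3 = 4)
b(d) = 4 + 3*d (b(d) = 4 + d*3 = 4 + 3*d)
-66 - b(4) = -66 - (4 + 3*4) = -66 - (4 + 12) = -66 - 1*16 = -66 - 16 = -82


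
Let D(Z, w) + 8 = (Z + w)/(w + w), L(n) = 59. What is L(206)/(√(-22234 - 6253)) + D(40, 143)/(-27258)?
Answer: 2105/7795788 - 59*I*√28487/28487 ≈ 0.00027002 - 0.34957*I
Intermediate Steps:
D(Z, w) = -8 + (Z + w)/(2*w) (D(Z, w) = -8 + (Z + w)/(w + w) = -8 + (Z + w)/((2*w)) = -8 + (Z + w)*(1/(2*w)) = -8 + (Z + w)/(2*w))
L(206)/(√(-22234 - 6253)) + D(40, 143)/(-27258) = 59/(√(-22234 - 6253)) + ((½)*(40 - 15*143)/143)/(-27258) = 59/(√(-28487)) + ((½)*(1/143)*(40 - 2145))*(-1/27258) = 59/((I*√28487)) + ((½)*(1/143)*(-2105))*(-1/27258) = 59*(-I*√28487/28487) - 2105/286*(-1/27258) = -59*I*√28487/28487 + 2105/7795788 = 2105/7795788 - 59*I*√28487/28487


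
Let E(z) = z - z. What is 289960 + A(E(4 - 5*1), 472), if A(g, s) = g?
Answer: 289960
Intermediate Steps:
E(z) = 0
289960 + A(E(4 - 5*1), 472) = 289960 + 0 = 289960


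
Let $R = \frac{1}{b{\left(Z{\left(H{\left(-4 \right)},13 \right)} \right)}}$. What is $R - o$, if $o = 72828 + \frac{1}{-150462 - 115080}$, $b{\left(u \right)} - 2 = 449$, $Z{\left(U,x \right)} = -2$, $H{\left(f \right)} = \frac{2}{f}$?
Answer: $- \frac{8721840375983}{119759442} \approx -72828.0$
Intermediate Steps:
$b{\left(u \right)} = 451$ ($b{\left(u \right)} = 2 + 449 = 451$)
$R = \frac{1}{451} \approx 0.0022173$
$o = \frac{19338892775}{265542}$ ($o = 72828 + \frac{1}{-265542} = 72828 - \frac{1}{265542} = \frac{19338892775}{265542} \approx 72828.0$)
$R - o = \frac{1}{451} - \frac{19338892775}{265542} = - \frac{8721840375983}{119759442}$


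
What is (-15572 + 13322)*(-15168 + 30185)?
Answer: -33788250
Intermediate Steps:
(-15572 + 13322)*(-15168 + 30185) = -2250*15017 = -33788250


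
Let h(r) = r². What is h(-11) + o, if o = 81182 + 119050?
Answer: 200353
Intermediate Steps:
o = 200232
h(-11) + o = (-11)² + 200232 = 121 + 200232 = 200353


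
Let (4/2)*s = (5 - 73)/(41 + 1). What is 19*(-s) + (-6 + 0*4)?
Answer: 197/21 ≈ 9.3810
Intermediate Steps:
s = -17/21 (s = ((5 - 73)/(41 + 1))/2 = (-68/42)/2 = (-68*1/42)/2 = (1/2)*(-34/21) = -17/21 ≈ -0.80952)
19*(-s) + (-6 + 0*4) = 19*(-1*(-17/21)) + (-6 + 0*4) = 19*(17/21) + (-6 + 0) = 323/21 - 6 = 197/21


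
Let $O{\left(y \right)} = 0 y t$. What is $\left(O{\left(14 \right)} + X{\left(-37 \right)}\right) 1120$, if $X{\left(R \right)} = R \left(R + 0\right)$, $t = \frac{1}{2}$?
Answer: $1533280$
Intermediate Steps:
$t = \frac{1}{2} \approx 0.5$
$O{\left(y \right)} = 0$ ($O{\left(y \right)} = 0 y \frac{1}{2} = 0 \cdot \frac{1}{2} = 0$)
$X{\left(R \right)} = R^{2}$ ($X{\left(R \right)} = R R = R^{2}$)
$\left(O{\left(14 \right)} + X{\left(-37 \right)}\right) 1120 = \left(0 + \left(-37\right)^{2}\right) 1120 = \left(0 + 1369\right) 1120 = 1369 \cdot 1120 = 1533280$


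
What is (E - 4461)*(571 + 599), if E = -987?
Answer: -6374160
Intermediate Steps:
(E - 4461)*(571 + 599) = (-987 - 4461)*(571 + 599) = -5448*1170 = -6374160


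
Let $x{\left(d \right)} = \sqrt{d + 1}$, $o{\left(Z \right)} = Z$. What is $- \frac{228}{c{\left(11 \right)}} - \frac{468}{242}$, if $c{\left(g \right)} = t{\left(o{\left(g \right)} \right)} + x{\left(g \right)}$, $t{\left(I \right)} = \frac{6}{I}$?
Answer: $\frac{62061}{7139} - \frac{2299 \sqrt{3}}{59} \approx -58.798$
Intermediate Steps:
$x{\left(d \right)} = \sqrt{1 + d}$
$c{\left(g \right)} = \sqrt{1 + g} + \frac{6}{g}$ ($c{\left(g \right)} = \frac{6}{g} + \sqrt{1 + g} = \sqrt{1 + g} + \frac{6}{g}$)
$- \frac{228}{c{\left(11 \right)}} - \frac{468}{242} = - \frac{228}{\sqrt{1 + 11} + \frac{6}{11}} - \frac{468}{242} = - \frac{228}{\sqrt{12} + 6 \cdot \frac{1}{11}} - \frac{234}{121} = - \frac{228}{2 \sqrt{3} + \frac{6}{11}} - \frac{234}{121} = - \frac{228}{\frac{6}{11} + 2 \sqrt{3}} - \frac{234}{121} = - \frac{234}{121} - \frac{228}{\frac{6}{11} + 2 \sqrt{3}}$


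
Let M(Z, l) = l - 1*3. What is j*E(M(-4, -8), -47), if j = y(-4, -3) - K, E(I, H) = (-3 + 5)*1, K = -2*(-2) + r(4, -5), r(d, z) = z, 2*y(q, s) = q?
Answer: -2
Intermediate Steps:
y(q, s) = q/2
K = -1 (K = -2*(-2) - 5 = 4 - 5 = -1)
M(Z, l) = -3 + l (M(Z, l) = l - 3 = -3 + l)
E(I, H) = 2 (E(I, H) = 2*1 = 2)
j = -1 (j = (½)*(-4) - 1*(-1) = -2 + 1 = -1)
j*E(M(-4, -8), -47) = -1*2 = -2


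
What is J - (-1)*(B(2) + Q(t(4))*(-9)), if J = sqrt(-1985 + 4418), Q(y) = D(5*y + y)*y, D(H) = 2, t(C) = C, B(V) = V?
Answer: -70 + sqrt(2433) ≈ -20.675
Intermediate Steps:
Q(y) = 2*y
J = sqrt(2433) ≈ 49.325
J - (-1)*(B(2) + Q(t(4))*(-9)) = sqrt(2433) - (-1)*(2 + (2*4)*(-9)) = sqrt(2433) - (-1)*(2 + 8*(-9)) = sqrt(2433) - (-1)*(2 - 72) = sqrt(2433) - (-1)*(-70) = sqrt(2433) - 1*70 = sqrt(2433) - 70 = -70 + sqrt(2433)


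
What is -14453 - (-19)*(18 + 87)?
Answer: -12458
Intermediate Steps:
-14453 - (-19)*(18 + 87) = -14453 - (-19)*105 = -14453 - 1*(-1995) = -14453 + 1995 = -12458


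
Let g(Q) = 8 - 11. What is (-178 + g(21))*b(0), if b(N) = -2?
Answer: 362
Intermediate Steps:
g(Q) = -3
(-178 + g(21))*b(0) = (-178 - 3)*(-2) = -181*(-2) = 362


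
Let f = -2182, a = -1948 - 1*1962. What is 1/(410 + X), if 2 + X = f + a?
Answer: -1/5684 ≈ -0.00017593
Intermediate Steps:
a = -3910 (a = -1948 - 1962 = -3910)
X = -6094 (X = -2 + (-2182 - 3910) = -2 - 6092 = -6094)
1/(410 + X) = 1/(410 - 6094) = 1/(-5684) = -1/5684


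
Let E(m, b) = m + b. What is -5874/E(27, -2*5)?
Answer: -5874/17 ≈ -345.53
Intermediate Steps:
E(m, b) = b + m
-5874/E(27, -2*5) = -5874/(-2*5 + 27) = -5874/(-10 + 27) = -5874/17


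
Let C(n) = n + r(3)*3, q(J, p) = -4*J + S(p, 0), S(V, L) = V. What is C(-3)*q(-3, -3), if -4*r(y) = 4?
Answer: -54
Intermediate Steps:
r(y) = -1 (r(y) = -¼*4 = -1)
q(J, p) = p - 4*J (q(J, p) = -4*J + p = p - 4*J)
C(n) = -3 + n (C(n) = n - 1*3 = n - 3 = -3 + n)
C(-3)*q(-3, -3) = (-3 - 3)*(-3 - 4*(-3)) = -6*(-3 + 12) = -6*9 = -54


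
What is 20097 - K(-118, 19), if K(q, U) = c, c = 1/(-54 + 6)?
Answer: 964657/48 ≈ 20097.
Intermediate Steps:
c = -1/48 (c = 1/(-48) = -1/48 ≈ -0.020833)
K(q, U) = -1/48
20097 - K(-118, 19) = 20097 - 1*(-1/48) = 20097 + 1/48 = 964657/48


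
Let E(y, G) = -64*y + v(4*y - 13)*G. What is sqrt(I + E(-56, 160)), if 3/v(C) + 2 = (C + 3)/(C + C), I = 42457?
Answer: 3*sqrt(71941569)/119 ≈ 213.83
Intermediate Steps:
v(C) = 3/(-2 + (3 + C)/(2*C)) (v(C) = 3/(-2 + (C + 3)/(C + C)) = 3/(-2 + (3 + C)/((2*C))) = 3/(-2 + (3 + C)*(1/(2*C))) = 3/(-2 + (3 + C)/(2*C)))
E(y, G) = -64*y - 2*G*(-13 + 4*y)/(-14 + 4*y) (E(y, G) = -64*y + (-2*(4*y - 13)/(-1 + (4*y - 13)))*G = -64*y + (-2*(-13 + 4*y)/(-1 + (-13 + 4*y)))*G = -64*y + (-2*(-13 + 4*y)/(-14 + 4*y))*G = -64*y - 2*G*(-13 + 4*y)/(-14 + 4*y))
sqrt(I + E(-56, 160)) = sqrt(42457 + (160*(13 - 4*(-56)) - 64*(-56)*(-7 + 2*(-56)))/(-7 + 2*(-56))) = sqrt(42457 + (160*(13 + 224) - 64*(-56)*(-7 - 112))/(-7 - 112)) = sqrt(42457 + (160*237 - 64*(-56)*(-119))/(-119)) = sqrt(42457 - (37920 - 426496)/119) = sqrt(42457 - 1/119*(-388576)) = sqrt(42457 + 388576/119) = sqrt(5440959/119) = 3*sqrt(71941569)/119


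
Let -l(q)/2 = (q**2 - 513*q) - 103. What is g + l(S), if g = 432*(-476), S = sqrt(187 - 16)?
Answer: -205768 + 3078*sqrt(19) ≈ -1.9235e+5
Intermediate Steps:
S = 3*sqrt(19) (S = sqrt(171) = 3*sqrt(19) ≈ 13.077)
l(q) = 206 - 2*q**2 + 1026*q (l(q) = -2*((q**2 - 513*q) - 103) = -2*(-103 + q**2 - 513*q) = 206 - 2*q**2 + 1026*q)
g = -205632
g + l(S) = -205632 + (206 - 2*(3*sqrt(19))**2 + 1026*(3*sqrt(19))) = -205632 + (206 - 2*171 + 3078*sqrt(19)) = -205632 + (206 - 342 + 3078*sqrt(19)) = -205632 + (-136 + 3078*sqrt(19)) = -205768 + 3078*sqrt(19)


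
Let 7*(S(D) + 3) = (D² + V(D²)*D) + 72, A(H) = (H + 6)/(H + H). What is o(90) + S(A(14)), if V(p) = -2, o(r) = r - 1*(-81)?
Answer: 61107/343 ≈ 178.15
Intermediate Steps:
o(r) = 81 + r (o(r) = r + 81 = 81 + r)
A(H) = (6 + H)/(2*H) (A(H) = (6 + H)/((2*H)) = (6 + H)*(1/(2*H)) = (6 + H)/(2*H))
S(D) = 51/7 - 2*D/7 + D²/7 (S(D) = -3 + ((D² - 2*D) + 72)/7 = -3 + (72 + D² - 2*D)/7 = -3 + (72/7 - 2*D/7 + D²/7) = 51/7 - 2*D/7 + D²/7)
o(90) + S(A(14)) = (81 + 90) + (51/7 - (6 + 14)/(7*14) + ((½)*(6 + 14)/14)²/7) = 171 + (51/7 - 20/(7*14) + ((½)*(1/14)*20)²/7) = 171 + (51/7 - 2/7*5/7 + (5/7)²/7) = 171 + (51/7 - 10/49 + (⅐)*(25/49)) = 171 + (51/7 - 10/49 + 25/343) = 171 + 2454/343 = 61107/343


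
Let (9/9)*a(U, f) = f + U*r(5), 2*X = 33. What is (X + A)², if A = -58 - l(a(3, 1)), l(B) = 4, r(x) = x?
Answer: 8281/4 ≈ 2070.3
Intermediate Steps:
X = 33/2 (X = (½)*33 = 33/2 ≈ 16.500)
a(U, f) = f + 5*U (a(U, f) = f + U*5 = f + 5*U)
A = -62 (A = -58 - 1*4 = -58 - 4 = -62)
(X + A)² = (33/2 - 62)² = (-91/2)² = 8281/4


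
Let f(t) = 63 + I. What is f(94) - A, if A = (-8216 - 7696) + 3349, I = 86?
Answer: 12712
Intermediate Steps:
f(t) = 149 (f(t) = 63 + 86 = 149)
A = -12563 (A = -15912 + 3349 = -12563)
f(94) - A = 149 - 1*(-12563) = 149 + 12563 = 12712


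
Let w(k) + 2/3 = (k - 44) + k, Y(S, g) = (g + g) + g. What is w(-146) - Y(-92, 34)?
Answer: -1316/3 ≈ -438.67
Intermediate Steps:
Y(S, g) = 3*g (Y(S, g) = 2*g + g = 3*g)
w(k) = -134/3 + 2*k (w(k) = -2/3 + ((k - 44) + k) = -2/3 + ((-44 + k) + k) = -2/3 + (-44 + 2*k) = -134/3 + 2*k)
w(-146) - Y(-92, 34) = (-134/3 + 2*(-146)) - 3*34 = (-134/3 - 292) - 1*102 = -1010/3 - 102 = -1316/3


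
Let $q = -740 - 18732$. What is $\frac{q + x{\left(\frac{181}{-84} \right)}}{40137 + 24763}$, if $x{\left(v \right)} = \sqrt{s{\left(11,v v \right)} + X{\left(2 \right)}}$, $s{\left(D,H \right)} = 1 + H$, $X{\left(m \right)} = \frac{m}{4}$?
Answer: $- \frac{4868}{16225} + \frac{\sqrt{43345}}{5451600} \approx -0.29999$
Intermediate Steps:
$q = -19472$ ($q = -740 - 18732 = -19472$)
$X{\left(m \right)} = \frac{m}{4}$ ($X{\left(m \right)} = m \frac{1}{4} = \frac{m}{4}$)
$x{\left(v \right)} = \sqrt{\frac{3}{2} + v^{2}}$ ($x{\left(v \right)} = \sqrt{\left(1 + v v\right) + \frac{1}{4} \cdot 2} = \sqrt{\left(1 + v^{2}\right) + \frac{1}{2}} = \sqrt{\frac{3}{2} + v^{2}}$)
$\frac{q + x{\left(\frac{181}{-84} \right)}}{40137 + 24763} = \frac{-19472 + \frac{\sqrt{6 + 4 \left(\frac{181}{-84}\right)^{2}}}{2}}{40137 + 24763} = \frac{-19472 + \frac{\sqrt{6 + 4 \left(181 \left(- \frac{1}{84}\right)\right)^{2}}}{2}}{64900} = \left(-19472 + \frac{\sqrt{6 + 4 \left(- \frac{181}{84}\right)^{2}}}{2}\right) \frac{1}{64900} = \left(-19472 + \frac{\sqrt{6 + 4 \cdot \frac{32761}{7056}}}{2}\right) \frac{1}{64900} = \left(-19472 + \frac{\sqrt{6 + \frac{32761}{1764}}}{2}\right) \frac{1}{64900} = \left(-19472 + \frac{\sqrt{\frac{43345}{1764}}}{2}\right) \frac{1}{64900} = \left(-19472 + \frac{\frac{1}{42} \sqrt{43345}}{2}\right) \frac{1}{64900} = \left(-19472 + \frac{\sqrt{43345}}{84}\right) \frac{1}{64900} = - \frac{4868}{16225} + \frac{\sqrt{43345}}{5451600}$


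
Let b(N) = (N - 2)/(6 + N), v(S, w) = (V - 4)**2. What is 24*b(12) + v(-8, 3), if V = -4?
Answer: 232/3 ≈ 77.333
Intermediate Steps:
v(S, w) = 64 (v(S, w) = (-4 - 4)**2 = (-8)**2 = 64)
b(N) = (-2 + N)/(6 + N)
24*b(12) + v(-8, 3) = 24*((-2 + 12)/(6 + 12)) + 64 = 24*(10/18) + 64 = 24*((1/18)*10) + 64 = 24*(5/9) + 64 = 40/3 + 64 = 232/3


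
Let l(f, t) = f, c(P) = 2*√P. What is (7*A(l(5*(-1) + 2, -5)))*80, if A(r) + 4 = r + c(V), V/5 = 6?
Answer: -3920 + 1120*√30 ≈ 2214.5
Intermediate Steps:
V = 30 (V = 5*6 = 30)
A(r) = -4 + r + 2*√30 (A(r) = -4 + (r + 2*√30) = -4 + r + 2*√30)
(7*A(l(5*(-1) + 2, -5)))*80 = (7*(-4 + (5*(-1) + 2) + 2*√30))*80 = (7*(-4 + (-5 + 2) + 2*√30))*80 = (7*(-4 - 3 + 2*√30))*80 = (7*(-7 + 2*√30))*80 = (-49 + 14*√30)*80 = -3920 + 1120*√30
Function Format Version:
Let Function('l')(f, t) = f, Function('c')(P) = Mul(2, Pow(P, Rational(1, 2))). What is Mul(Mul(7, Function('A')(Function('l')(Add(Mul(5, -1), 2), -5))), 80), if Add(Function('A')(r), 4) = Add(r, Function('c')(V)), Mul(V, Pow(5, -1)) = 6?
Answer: Add(-3920, Mul(1120, Pow(30, Rational(1, 2)))) ≈ 2214.5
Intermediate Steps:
V = 30 (V = Mul(5, 6) = 30)
Function('A')(r) = Add(-4, r, Mul(2, Pow(30, Rational(1, 2)))) (Function('A')(r) = Add(-4, Add(r, Mul(2, Pow(30, Rational(1, 2))))) = Add(-4, r, Mul(2, Pow(30, Rational(1, 2)))))
Mul(Mul(7, Function('A')(Function('l')(Add(Mul(5, -1), 2), -5))), 80) = Mul(Mul(7, Add(-4, Add(Mul(5, -1), 2), Mul(2, Pow(30, Rational(1, 2))))), 80) = Mul(Mul(7, Add(-4, Add(-5, 2), Mul(2, Pow(30, Rational(1, 2))))), 80) = Mul(Mul(7, Add(-4, -3, Mul(2, Pow(30, Rational(1, 2))))), 80) = Mul(Mul(7, Add(-7, Mul(2, Pow(30, Rational(1, 2))))), 80) = Mul(Add(-49, Mul(14, Pow(30, Rational(1, 2)))), 80) = Add(-3920, Mul(1120, Pow(30, Rational(1, 2))))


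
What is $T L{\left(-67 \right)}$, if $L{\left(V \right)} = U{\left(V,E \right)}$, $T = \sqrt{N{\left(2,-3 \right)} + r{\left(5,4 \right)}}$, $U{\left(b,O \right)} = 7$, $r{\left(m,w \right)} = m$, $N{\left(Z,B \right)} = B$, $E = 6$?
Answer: $7 \sqrt{2} \approx 9.8995$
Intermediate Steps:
$T = \sqrt{2}$ ($T = \sqrt{-3 + 5} = \sqrt{2} \approx 1.4142$)
$L{\left(V \right)} = 7$
$T L{\left(-67 \right)} = \sqrt{2} \cdot 7 = 7 \sqrt{2}$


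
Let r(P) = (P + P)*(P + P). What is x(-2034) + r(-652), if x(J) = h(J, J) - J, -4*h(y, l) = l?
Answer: 3405917/2 ≈ 1.7030e+6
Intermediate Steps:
h(y, l) = -l/4
r(P) = 4*P² (r(P) = (2*P)*(2*P) = 4*P²)
x(J) = -5*J/4 (x(J) = -J/4 - J = -5*J/4)
x(-2034) + r(-652) = -5/4*(-2034) + 4*(-652)² = 5085/2 + 4*425104 = 5085/2 + 1700416 = 3405917/2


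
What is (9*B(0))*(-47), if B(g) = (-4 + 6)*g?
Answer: 0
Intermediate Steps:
B(g) = 2*g
(9*B(0))*(-47) = (9*(2*0))*(-47) = (9*0)*(-47) = 0*(-47) = 0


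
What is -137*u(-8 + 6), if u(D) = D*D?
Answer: -548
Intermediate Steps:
u(D) = D²
-137*u(-8 + 6) = -137*(-8 + 6)² = -137*(-2)² = -137*4 = -548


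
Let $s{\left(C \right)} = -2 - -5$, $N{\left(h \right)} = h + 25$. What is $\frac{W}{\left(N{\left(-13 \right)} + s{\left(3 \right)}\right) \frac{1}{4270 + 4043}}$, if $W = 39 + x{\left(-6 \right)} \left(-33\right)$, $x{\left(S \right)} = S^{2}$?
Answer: $- \frac{3183879}{5} \approx -6.3678 \cdot 10^{5}$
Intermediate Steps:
$N{\left(h \right)} = 25 + h$
$s{\left(C \right)} = 3$ ($s{\left(C \right)} = -2 + 5 = 3$)
$W = -1149$ ($W = 39 + \left(-6\right)^{2} \left(-33\right) = 39 + 36 \left(-33\right) = 39 - 1188 = -1149$)
$\frac{W}{\left(N{\left(-13 \right)} + s{\left(3 \right)}\right) \frac{1}{4270 + 4043}} = - \frac{1149}{\left(\left(25 - 13\right) + 3\right) \frac{1}{4270 + 4043}} = - \frac{1149}{\left(12 + 3\right) \frac{1}{8313}} = - \frac{1149}{15 \cdot \frac{1}{8313}} = - \frac{1149}{\frac{5}{2771}} = \left(-1149\right) \frac{2771}{5} = - \frac{3183879}{5}$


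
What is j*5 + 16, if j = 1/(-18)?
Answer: 283/18 ≈ 15.722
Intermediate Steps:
j = -1/18 ≈ -0.055556
j*5 + 16 = -1/18*5 + 16 = -5/18 + 16 = 283/18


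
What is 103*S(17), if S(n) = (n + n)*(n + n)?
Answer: 119068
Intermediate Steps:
S(n) = 4*n**2 (S(n) = (2*n)*(2*n) = 4*n**2)
103*S(17) = 103*(4*17**2) = 103*(4*289) = 103*1156 = 119068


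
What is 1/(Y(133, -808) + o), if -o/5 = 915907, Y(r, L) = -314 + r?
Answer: -1/4579716 ≈ -2.1835e-7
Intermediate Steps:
o = -4579535 (o = -5*915907 = -4579535)
1/(Y(133, -808) + o) = 1/((-314 + 133) - 4579535) = 1/(-181 - 4579535) = 1/(-4579716) = -1/4579716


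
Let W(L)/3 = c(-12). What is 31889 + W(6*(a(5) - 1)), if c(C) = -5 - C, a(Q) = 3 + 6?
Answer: 31910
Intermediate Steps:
a(Q) = 9
W(L) = 21 (W(L) = 3*(-5 - 1*(-12)) = 3*(-5 + 12) = 3*7 = 21)
31889 + W(6*(a(5) - 1)) = 31889 + 21 = 31910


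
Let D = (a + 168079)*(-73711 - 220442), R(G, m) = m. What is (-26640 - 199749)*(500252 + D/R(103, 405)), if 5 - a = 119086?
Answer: 357450789840514/45 ≈ 7.9433e+12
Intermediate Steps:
a = -119081 (a = 5 - 1*119086 = 5 - 119086 = -119081)
D = -14412908694 (D = (-119081 + 168079)*(-73711 - 220442) = 48998*(-294153) = -14412908694)
(-26640 - 199749)*(500252 + D/R(103, 405)) = (-26640 - 199749)*(500252 - 14412908694/405) = -226389*(500252 - 14412908694*1/405) = -226389*(500252 - 4804302898/135) = -226389*(-4736768878/135) = 357450789840514/45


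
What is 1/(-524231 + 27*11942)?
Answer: -1/201797 ≈ -4.9555e-6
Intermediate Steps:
1/(-524231 + 27*11942) = 1/(-524231 + 322434) = 1/(-201797) = -1/201797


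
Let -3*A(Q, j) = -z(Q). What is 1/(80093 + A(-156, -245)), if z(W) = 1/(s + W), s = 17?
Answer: 417/33398780 ≈ 1.2485e-5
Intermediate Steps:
z(W) = 1/(17 + W)
A(Q, j) = 1/(3*(17 + Q)) (A(Q, j) = -(-1)/(3*(17 + Q)) = 1/(3*(17 + Q)))
1/(80093 + A(-156, -245)) = 1/(80093 + 1/(3*(17 - 156))) = 1/(80093 + (⅓)/(-139)) = 1/(80093 + (⅓)*(-1/139)) = 1/(80093 - 1/417) = 1/(33398780/417) = 417/33398780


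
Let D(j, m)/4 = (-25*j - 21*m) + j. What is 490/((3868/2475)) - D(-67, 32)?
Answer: -6634521/1934 ≈ -3430.5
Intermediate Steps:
D(j, m) = -96*j - 84*m (D(j, m) = 4*((-25*j - 21*m) + j) = 4*(-24*j - 21*m) = -96*j - 84*m)
490/((3868/2475)) - D(-67, 32) = 490/((3868/2475)) - (-96*(-67) - 84*32) = 490/((3868*(1/2475))) - (6432 - 2688) = 490/(3868/2475) - 1*3744 = 490*(2475/3868) - 3744 = 606375/1934 - 3744 = -6634521/1934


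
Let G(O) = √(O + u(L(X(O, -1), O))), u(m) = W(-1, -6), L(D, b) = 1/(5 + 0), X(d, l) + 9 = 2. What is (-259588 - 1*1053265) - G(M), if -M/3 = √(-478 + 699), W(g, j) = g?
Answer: -1312853 - I*√(1 + 3*√221) ≈ -1.3129e+6 - 6.7526*I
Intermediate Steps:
X(d, l) = -7 (X(d, l) = -9 + 2 = -7)
L(D, b) = ⅕ (L(D, b) = 1/5 = ⅕)
M = -3*√221 (M = -3*√(-478 + 699) = -3*√221 ≈ -44.598)
u(m) = -1
G(O) = √(-1 + O) (G(O) = √(O - 1) = √(-1 + O))
(-259588 - 1*1053265) - G(M) = (-259588 - 1*1053265) - √(-1 - 3*√221) = (-259588 - 1053265) - √(-1 - 3*√221) = -1312853 - √(-1 - 3*√221)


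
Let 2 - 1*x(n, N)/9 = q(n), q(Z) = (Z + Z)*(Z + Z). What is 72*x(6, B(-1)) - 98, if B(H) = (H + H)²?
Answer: -92114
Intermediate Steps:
B(H) = 4*H² (B(H) = (2*H)² = 4*H²)
q(Z) = 4*Z² (q(Z) = (2*Z)*(2*Z) = 4*Z²)
x(n, N) = 18 - 36*n²
72*x(6, B(-1)) - 98 = 72*(18 - 36*6²) - 98 = 72*(18 - 36*36) - 98 = 72*(18 - 1296) - 98 = 72*(-1278) - 98 = -92016 - 98 = -92114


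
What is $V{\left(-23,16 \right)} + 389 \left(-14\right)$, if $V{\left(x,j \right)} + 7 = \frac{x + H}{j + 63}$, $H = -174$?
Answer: $- \frac{430984}{79} \approx -5455.5$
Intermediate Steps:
$V{\left(x,j \right)} = -7 + \frac{-174 + x}{63 + j}$ ($V{\left(x,j \right)} = -7 + \frac{x - 174}{j + 63} = -7 + \frac{-174 + x}{63 + j}$)
$V{\left(-23,16 \right)} + 389 \left(-14\right) = \frac{-615 - 23 - 112}{63 + 16} + 389 \left(-14\right) = \frac{-615 - 23 - 112}{79} - 5446 = \frac{1}{79} \left(-750\right) - 5446 = - \frac{750}{79} - 5446 = - \frac{430984}{79}$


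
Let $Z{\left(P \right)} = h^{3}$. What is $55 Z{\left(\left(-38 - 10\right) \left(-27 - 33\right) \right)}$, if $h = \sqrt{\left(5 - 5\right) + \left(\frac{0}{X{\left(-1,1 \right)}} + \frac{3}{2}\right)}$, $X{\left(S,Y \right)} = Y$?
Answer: $\frac{165 \sqrt{6}}{4} \approx 101.04$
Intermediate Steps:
$h = \frac{\sqrt{6}}{2}$ ($h = \sqrt{\left(5 - 5\right) + \left(\frac{0}{1} + \frac{3}{2}\right)} = \sqrt{0 + \left(0 \cdot 1 + 3 \cdot \frac{1}{2}\right)} = \sqrt{0 + \left(0 + \frac{3}{2}\right)} = \sqrt{0 + \frac{3}{2}} = \sqrt{\frac{3}{2}} = \frac{\sqrt{6}}{2} \approx 1.2247$)
$Z{\left(P \right)} = \frac{3 \sqrt{6}}{4}$ ($Z{\left(P \right)} = \left(\frac{\sqrt{6}}{2}\right)^{3} = \frac{3 \sqrt{6}}{4}$)
$55 Z{\left(\left(-38 - 10\right) \left(-27 - 33\right) \right)} = 55 \frac{3 \sqrt{6}}{4} = \frac{165 \sqrt{6}}{4}$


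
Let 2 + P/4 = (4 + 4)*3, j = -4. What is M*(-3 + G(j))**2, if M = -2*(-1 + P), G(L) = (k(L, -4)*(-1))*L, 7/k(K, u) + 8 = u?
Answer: -14848/3 ≈ -4949.3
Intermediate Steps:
k(K, u) = 7/(-8 + u)
G(L) = 7*L/12 (G(L) = ((7/(-8 - 4))*(-1))*L = ((7/(-12))*(-1))*L = ((7*(-1/12))*(-1))*L = (-7/12*(-1))*L = 7*L/12)
P = 88 (P = -8 + 4*((4 + 4)*3) = -8 + 4*(8*3) = -8 + 4*24 = -8 + 96 = 88)
M = -174 (M = -2*(-1 + 88) = -2*87 = -174)
M*(-3 + G(j))**2 = -174*(-3 + (7/12)*(-4))**2 = -174*(-3 - 7/3)**2 = -174*(-16/3)**2 = -174*256/9 = -14848/3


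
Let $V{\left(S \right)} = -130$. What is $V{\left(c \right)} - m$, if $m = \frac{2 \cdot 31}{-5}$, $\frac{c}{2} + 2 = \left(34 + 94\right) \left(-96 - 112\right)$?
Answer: $- \frac{588}{5} \approx -117.6$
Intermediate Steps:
$c = -53252$ ($c = -4 + 2 \left(34 + 94\right) \left(-96 - 112\right) = -4 + 2 \cdot 128 \left(-208\right) = -4 + 2 \left(-26624\right) = -4 - 53248 = -53252$)
$m = - \frac{62}{5}$ ($m = 62 \left(- \frac{1}{5}\right) = - \frac{62}{5} \approx -12.4$)
$V{\left(c \right)} - m = -130 - - \frac{62}{5} = -130 + \frac{62}{5} = - \frac{588}{5}$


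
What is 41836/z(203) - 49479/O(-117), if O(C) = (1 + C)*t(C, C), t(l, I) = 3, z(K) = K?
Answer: 282795/812 ≈ 348.27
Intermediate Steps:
O(C) = 3 + 3*C (O(C) = (1 + C)*3 = 3 + 3*C)
41836/z(203) - 49479/O(-117) = 41836/203 - 49479/(3 + 3*(-117)) = 41836*(1/203) - 49479/(3 - 351) = 41836/203 - 49479/(-348) = 41836/203 - 49479*(-1/348) = 41836/203 + 16493/116 = 282795/812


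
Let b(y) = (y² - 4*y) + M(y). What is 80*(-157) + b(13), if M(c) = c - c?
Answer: -12443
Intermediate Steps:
M(c) = 0
b(y) = y² - 4*y (b(y) = (y² - 4*y) + 0 = y² - 4*y)
80*(-157) + b(13) = 80*(-157) + 13*(-4 + 13) = -12560 + 13*9 = -12560 + 117 = -12443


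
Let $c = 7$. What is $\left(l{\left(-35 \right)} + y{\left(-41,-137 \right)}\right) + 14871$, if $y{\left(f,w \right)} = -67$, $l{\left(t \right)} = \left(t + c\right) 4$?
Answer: $14692$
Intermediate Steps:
$l{\left(t \right)} = 28 + 4 t$ ($l{\left(t \right)} = \left(t + 7\right) 4 = \left(7 + t\right) 4 = 28 + 4 t$)
$\left(l{\left(-35 \right)} + y{\left(-41,-137 \right)}\right) + 14871 = \left(\left(28 + 4 \left(-35\right)\right) - 67\right) + 14871 = \left(\left(28 - 140\right) - 67\right) + 14871 = \left(-112 - 67\right) + 14871 = -179 + 14871 = 14692$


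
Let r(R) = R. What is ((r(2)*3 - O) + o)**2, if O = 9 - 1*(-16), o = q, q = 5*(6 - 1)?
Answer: 36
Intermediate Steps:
q = 25 (q = 5*5 = 25)
o = 25
O = 25 (O = 9 + 16 = 25)
((r(2)*3 - O) + o)**2 = ((2*3 - 1*25) + 25)**2 = ((6 - 25) + 25)**2 = (-19 + 25)**2 = 6**2 = 36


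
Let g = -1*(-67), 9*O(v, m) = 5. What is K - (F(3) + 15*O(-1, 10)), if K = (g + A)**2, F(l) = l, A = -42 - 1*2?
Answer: 1553/3 ≈ 517.67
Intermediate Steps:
A = -44 (A = -42 - 2 = -44)
O(v, m) = 5/9 (O(v, m) = (1/9)*5 = 5/9)
g = 67
K = 529 (K = (67 - 44)**2 = 23**2 = 529)
K - (F(3) + 15*O(-1, 10)) = 529 - (3 + 15*(5/9)) = 529 - (3 + 25/3) = 529 - 1*34/3 = 529 - 34/3 = 1553/3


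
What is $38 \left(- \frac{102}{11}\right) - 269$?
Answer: $- \frac{6835}{11} \approx -621.36$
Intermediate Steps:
$38 \left(- \frac{102}{11}\right) - 269 = - \frac{3876}{11} - 269 = - \frac{6835}{11}$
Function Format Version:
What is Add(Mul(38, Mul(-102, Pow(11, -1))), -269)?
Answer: Rational(-6835, 11) ≈ -621.36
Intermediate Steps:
Add(Mul(38, Mul(-102, Pow(11, -1))), -269) = Add(Mul(38, Mul(-102, Rational(1, 11))), -269) = Add(Mul(38, Rational(-102, 11)), -269) = Add(Rational(-3876, 11), -269) = Rational(-6835, 11)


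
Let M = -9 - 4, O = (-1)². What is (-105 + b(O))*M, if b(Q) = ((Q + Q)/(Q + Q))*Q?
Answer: 1352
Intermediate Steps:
O = 1
M = -13
b(Q) = Q (b(Q) = ((2*Q)/((2*Q)))*Q = ((2*Q)*(1/(2*Q)))*Q = 1*Q = Q)
(-105 + b(O))*M = (-105 + 1)*(-13) = -104*(-13) = 1352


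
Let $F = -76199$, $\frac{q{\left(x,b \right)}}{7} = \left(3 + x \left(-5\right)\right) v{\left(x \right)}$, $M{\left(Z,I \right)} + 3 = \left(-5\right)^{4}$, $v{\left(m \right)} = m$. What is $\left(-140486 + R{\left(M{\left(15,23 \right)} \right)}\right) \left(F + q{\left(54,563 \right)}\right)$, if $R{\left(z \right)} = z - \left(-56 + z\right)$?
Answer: $24873663750$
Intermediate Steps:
$M{\left(Z,I \right)} = 622$ ($M{\left(Z,I \right)} = -3 + \left(-5\right)^{4} = -3 + 625 = 622$)
$q{\left(x,b \right)} = 7 x \left(3 - 5 x\right)$ ($q{\left(x,b \right)} = 7 \left(3 + x \left(-5\right)\right) x = 7 \left(3 - 5 x\right) x = 7 x \left(3 - 5 x\right)$)
$R{\left(z \right)} = 56$
$\left(-140486 + R{\left(M{\left(15,23 \right)} \right)}\right) \left(F + q{\left(54,563 \right)}\right) = \left(-140486 + 56\right) \left(-76199 + 7 \cdot 54 \left(3 - 270\right)\right) = - 140430 \left(-76199 + 7 \cdot 54 \left(3 - 270\right)\right) = - 140430 \left(-76199 + 7 \cdot 54 \left(-267\right)\right) = - 140430 \left(-76199 - 100926\right) = \left(-140430\right) \left(-177125\right) = 24873663750$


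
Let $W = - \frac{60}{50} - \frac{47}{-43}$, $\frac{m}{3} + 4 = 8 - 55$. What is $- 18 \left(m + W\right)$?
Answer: $\frac{592524}{215} \approx 2755.9$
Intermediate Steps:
$m = -153$ ($m = -12 + 3 \left(8 - 55\right) = -12 + 3 \left(-47\right) = -12 - 141 = -153$)
$W = - \frac{23}{215}$ ($W = \left(-60\right) \frac{1}{50} - - \frac{47}{43} = - \frac{6}{5} + \frac{47}{43} = - \frac{23}{215} \approx -0.10698$)
$- 18 \left(m + W\right) = - 18 \left(-153 - \frac{23}{215}\right) = \left(-18\right) \left(- \frac{32918}{215}\right) = \frac{592524}{215}$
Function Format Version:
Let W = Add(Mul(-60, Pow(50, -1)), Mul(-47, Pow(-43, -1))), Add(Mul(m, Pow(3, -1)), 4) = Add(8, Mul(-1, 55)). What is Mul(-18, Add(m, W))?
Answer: Rational(592524, 215) ≈ 2755.9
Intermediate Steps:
m = -153 (m = Add(-12, Mul(3, Add(8, Mul(-1, 55)))) = Add(-12, Mul(3, Add(8, -55))) = Add(-12, Mul(3, -47)) = Add(-12, -141) = -153)
W = Rational(-23, 215) (W = Add(Mul(-60, Rational(1, 50)), Mul(-47, Rational(-1, 43))) = Add(Rational(-6, 5), Rational(47, 43)) = Rational(-23, 215) ≈ -0.10698)
Mul(-18, Add(m, W)) = Mul(-18, Add(-153, Rational(-23, 215))) = Mul(-18, Rational(-32918, 215)) = Rational(592524, 215)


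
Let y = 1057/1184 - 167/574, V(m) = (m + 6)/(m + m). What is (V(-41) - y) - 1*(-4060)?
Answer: 1379561025/339808 ≈ 4059.8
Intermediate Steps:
V(m) = (6 + m)/(2*m) (V(m) = (6 + m)/((2*m)) = (6 + m)*(1/(2*m)) = (6 + m)/(2*m))
y = 204495/339808 (y = 1057*(1/1184) - 167*1/574 = 1057/1184 - 167/574 = 204495/339808 ≈ 0.60180)
(V(-41) - y) - 1*(-4060) = ((½)*(6 - 41)/(-41) - 1*204495/339808) - 1*(-4060) = ((½)*(-1/41)*(-35) - 204495/339808) + 4060 = (35/82 - 204495/339808) + 4060 = -59455/339808 + 4060 = 1379561025/339808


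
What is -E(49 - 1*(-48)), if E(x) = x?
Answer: -97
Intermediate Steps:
-E(49 - 1*(-48)) = -(49 - 1*(-48)) = -(49 + 48) = -1*97 = -97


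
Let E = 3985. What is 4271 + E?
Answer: 8256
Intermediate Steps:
4271 + E = 4271 + 3985 = 8256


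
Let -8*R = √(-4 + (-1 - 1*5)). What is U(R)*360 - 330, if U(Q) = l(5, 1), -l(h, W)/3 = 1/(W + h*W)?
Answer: -510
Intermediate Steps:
l(h, W) = -3/(W + W*h) (l(h, W) = -3/(W + h*W) = -3/(W + W*h))
R = -I*√10/8 (R = -√(-4 + (-1 - 1*5))/8 = -√(-4 + (-1 - 5))/8 = -√(-4 - 6)/8 = -I*√10/8 ≈ -0.39528*I)
U(Q) = -½ (U(Q) = -3/(1*(1 + 5)) = -3*1/6 = -3*1*⅙ = -½)
U(R)*360 - 330 = -½*360 - 330 = -180 - 330 = -510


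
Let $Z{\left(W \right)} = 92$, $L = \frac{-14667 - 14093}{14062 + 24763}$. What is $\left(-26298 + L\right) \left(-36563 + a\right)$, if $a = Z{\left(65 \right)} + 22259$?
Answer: $\frac{2902228569064}{7765} \approx 3.7376 \cdot 10^{8}$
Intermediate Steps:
$L = - \frac{5752}{7765}$ ($L = - \frac{28760}{38825} = \left(-28760\right) \frac{1}{38825} = - \frac{5752}{7765} \approx -0.74076$)
$a = 22351$ ($a = 92 + 22259 = 22351$)
$\left(-26298 + L\right) \left(-36563 + a\right) = \left(-26298 - \frac{5752}{7765}\right) \left(-36563 + 22351\right) = \left(- \frac{204209722}{7765}\right) \left(-14212\right) = \frac{2902228569064}{7765}$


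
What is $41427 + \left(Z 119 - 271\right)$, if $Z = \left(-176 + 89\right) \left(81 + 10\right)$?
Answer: $-900967$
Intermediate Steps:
$Z = -7917$ ($Z = \left(-87\right) 91 = -7917$)
$41427 + \left(Z 119 - 271\right) = 41427 - 942394 = -900967$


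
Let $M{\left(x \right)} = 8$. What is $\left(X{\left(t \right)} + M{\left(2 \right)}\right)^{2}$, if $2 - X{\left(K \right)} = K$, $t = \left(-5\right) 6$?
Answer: $1600$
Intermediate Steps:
$t = -30$
$X{\left(K \right)} = 2 - K$
$\left(X{\left(t \right)} + M{\left(2 \right)}\right)^{2} = \left(\left(2 - -30\right) + 8\right)^{2} = \left(\left(2 + 30\right) + 8\right)^{2} = \left(32 + 8\right)^{2} = 40^{2} = 1600$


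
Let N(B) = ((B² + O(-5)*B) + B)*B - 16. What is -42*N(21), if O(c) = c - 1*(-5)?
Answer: -406812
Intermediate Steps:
O(c) = 5 + c (O(c) = c + 5 = 5 + c)
N(B) = -16 + B*(B + B²) (N(B) = ((B² + (5 - 5)*B) + B)*B - 16 = ((B² + 0*B) + B)*B - 16 = ((B² + 0) + B)*B - 16 = (B² + B)*B - 16 = (B + B²)*B - 16 = B*(B + B²) - 16 = -16 + B*(B + B²))
-42*N(21) = -42*(-16 + 21² + 21³) = -42*(-16 + 441 + 9261) = -42*9686 = -406812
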